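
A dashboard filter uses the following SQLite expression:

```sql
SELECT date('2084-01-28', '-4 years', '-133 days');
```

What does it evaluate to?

2079-09-17

Adding -4 years to 2084-01-28 gives 2080-01-28.
Applying '-133 days' to 2080-01-28: counting 133 days back gives 2079-09-17.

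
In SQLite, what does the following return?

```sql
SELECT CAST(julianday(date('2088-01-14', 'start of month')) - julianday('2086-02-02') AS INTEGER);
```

698

`start of month` rewinds 2088-01-14 to 2088-01-01.
26 days remain in February 2086 after the 2nd (28 − 2).
Full months from March 2086 through December 2087 contribute their day counts.
Then 1 day into January 2088.
Total: 26 + 31 + 30 + 31 + 30 + 31 + 31 + 30 + 31 + 30 + 31 + 31 + 28 + 31 + 30 + 31 + 30 + 31 + 31 + 30 + 31 + 30 + 31 + 1 = 698.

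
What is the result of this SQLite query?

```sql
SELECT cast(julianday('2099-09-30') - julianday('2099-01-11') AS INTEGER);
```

262

20 days remain in January 2099 after the 11th (31 − 11).
Full months from February 2099 through August 2099 contribute their day counts.
Then 30 days into September 2099.
Total: 20 + 28 + 31 + 30 + 31 + 30 + 31 + 31 + 30 = 262.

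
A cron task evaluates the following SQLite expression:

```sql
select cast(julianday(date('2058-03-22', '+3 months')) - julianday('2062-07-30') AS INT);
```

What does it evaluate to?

Adding +3 months to 2058-03-22 gives 2058-06-22.
8 days remain in June 2058 after the 22nd (30 − 22).
Full months from July 2058 through June 2062 contribute their day counts.
Then 30 days into July 2062.
Total: 8 + 31 + 31 + 30 + 31 + 30 + 31 + 31 + 28 + 31 + 30 + 31 + 30 + 31 + 31 + 30 + 31 + 30 + 31 + 31 + 29 + 31 + 30 + 31 + 30 + 31 + 31 + 30 + 31 + 30 + 31 + 31 + 28 + 31 + 30 + 31 + 30 + 31 + 31 + 30 + 31 + 30 + 31 + 31 + 28 + 31 + 30 + 31 + 30 + 30 = 1499.
The subtraction is earlier − later, so the result is −1499 → -1499.

-1499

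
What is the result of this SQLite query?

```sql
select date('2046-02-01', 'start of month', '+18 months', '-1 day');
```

2047-07-31

`start of month` rewinds 2046-02-01 to 2046-02-01.
Adding +18 months to 2046-02-01 gives 2047-08-01.
Going back 1 day from 2047-08-01 reaches 2047-07-31 (last day of July, 31 days).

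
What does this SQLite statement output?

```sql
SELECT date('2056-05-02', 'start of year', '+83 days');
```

`start of year` rewinds 2056-05-02 to 2056-01-01.
Applying '+83 days' to 2056-01-01: counting 83 days forward gives 2056-03-24.

2056-03-24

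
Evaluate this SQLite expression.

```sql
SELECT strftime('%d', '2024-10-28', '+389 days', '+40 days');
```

31

First apply '+389 days', '+40 days': 2024-10-28 → 2025-12-31.
`%d` extracts the 2-digit day of month: 31.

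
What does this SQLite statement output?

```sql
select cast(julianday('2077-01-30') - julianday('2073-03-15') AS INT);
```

1417

16 days remain in March 2073 after the 15th (31 − 15).
Full months from April 2073 through December 2076 contribute their day counts.
Then 30 days into January 2077.
Total: 16 + 30 + 31 + 30 + 31 + 31 + 30 + 31 + 30 + 31 + 31 + 28 + 31 + 30 + 31 + 30 + 31 + 31 + 30 + 31 + 30 + 31 + 31 + 28 + 31 + 30 + 31 + 30 + 31 + 31 + 30 + 31 + 30 + 31 + 31 + 29 + 31 + 30 + 31 + 30 + 31 + 31 + 30 + 31 + 30 + 31 + 30 = 1417.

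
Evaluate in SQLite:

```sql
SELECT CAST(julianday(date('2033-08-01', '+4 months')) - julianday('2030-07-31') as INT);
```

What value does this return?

Adding +4 months to 2033-08-01 gives 2033-12-01.
0 days remain in July 2030 after the 31st (31 − 31).
Full months from August 2030 through November 2033 contribute their day counts.
Then 1 day into December 2033.
Total: 0 + 31 + 30 + 31 + 30 + 31 + 31 + 28 + 31 + 30 + 31 + 30 + 31 + 31 + 30 + 31 + 30 + 31 + 31 + 29 + 31 + 30 + 31 + 30 + 31 + 31 + 30 + 31 + 30 + 31 + 31 + 28 + 31 + 30 + 31 + 30 + 31 + 31 + 30 + 31 + 30 + 1 = 1219.

1219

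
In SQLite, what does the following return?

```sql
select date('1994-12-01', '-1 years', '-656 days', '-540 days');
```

1990-08-23

Adding -1 year to 1994-12-01 gives 1993-12-01.
Applying '-656 days' to 1993-12-01: counting 656 days back gives 1992-02-14.
Applying '-540 days' to 1992-02-14: counting 540 days back gives 1990-08-23.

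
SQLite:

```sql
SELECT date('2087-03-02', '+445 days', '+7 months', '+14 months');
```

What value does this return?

2090-02-20

Applying '+445 days' to 2087-03-02: counting 445 days forward gives 2088-05-20.
Adding +7 months to 2088-05-20 gives 2088-12-20.
Adding +14 months to 2088-12-20 gives 2090-02-20.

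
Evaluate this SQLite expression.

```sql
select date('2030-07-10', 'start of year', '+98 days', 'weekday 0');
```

2030-04-14

`start of year` rewinds 2030-07-10 to 2030-01-01.
Applying '+98 days' to 2030-01-01: counting 98 days forward gives 2030-04-09.
`weekday 0` advances to the next Sunday; 2030-04-09 is a Tuesday, so it moves forward to 2030-04-14.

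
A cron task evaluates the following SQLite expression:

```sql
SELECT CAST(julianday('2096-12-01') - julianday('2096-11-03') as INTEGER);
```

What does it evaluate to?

28

27 days remain in November 2096 after the 3rd (30 − 3).
Then 1 day into December 2096.
Total: 27 + 1 = 28.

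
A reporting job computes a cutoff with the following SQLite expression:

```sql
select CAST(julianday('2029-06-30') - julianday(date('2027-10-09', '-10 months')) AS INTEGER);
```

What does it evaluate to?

Adding -10 months to 2027-10-09 gives 2026-12-09.
22 days remain in December 2026 after the 9th (31 − 9).
Full months from January 2027 through May 2029 contribute their day counts.
Then 30 days into June 2029.
Total: 22 + 31 + 28 + 31 + 30 + 31 + 30 + 31 + 31 + 30 + 31 + 30 + 31 + 31 + 29 + 31 + 30 + 31 + 30 + 31 + 31 + 30 + 31 + 30 + 31 + 31 + 28 + 31 + 30 + 31 + 30 = 934.

934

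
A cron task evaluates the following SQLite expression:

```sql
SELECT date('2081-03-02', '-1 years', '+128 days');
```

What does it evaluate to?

2080-07-08

Adding -1 year to 2081-03-02 gives 2080-03-02.
Applying '+128 days' to 2080-03-02: counting 128 days forward gives 2080-07-08.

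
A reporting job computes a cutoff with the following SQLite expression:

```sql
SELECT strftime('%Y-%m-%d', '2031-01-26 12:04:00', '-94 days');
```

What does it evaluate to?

2030-10-24

First apply '-94 days': 2031-01-26 12:04:00 → 2030-10-24 12:04:00.
`%Y-%m-%d` extracts the ISO date: 2030-10-24.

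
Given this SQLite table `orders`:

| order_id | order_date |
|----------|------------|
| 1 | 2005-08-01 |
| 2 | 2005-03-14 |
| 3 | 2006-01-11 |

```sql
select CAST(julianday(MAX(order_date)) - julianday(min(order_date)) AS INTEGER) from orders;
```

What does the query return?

303

MIN = 2005-03-14, MAX = 2006-01-11.
17 days remain in March 2005 after the 14th (31 − 14).
Full months from April 2005 through December 2005 contribute their day counts.
Then 11 days into January 2006.
Total: 17 + 30 + 31 + 30 + 31 + 31 + 30 + 31 + 30 + 31 + 11 = 303.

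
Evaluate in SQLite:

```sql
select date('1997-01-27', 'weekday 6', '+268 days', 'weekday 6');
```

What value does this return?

1997-11-01

`weekday 6` advances to the next Saturday; 1997-01-27 is a Monday, so it moves forward to 1997-02-01.
Applying '+268 days' to 1997-02-01: counting 268 days forward gives 1997-10-27.
`weekday 6` advances to the next Saturday; 1997-10-27 is a Monday, so it moves forward to 1997-11-01.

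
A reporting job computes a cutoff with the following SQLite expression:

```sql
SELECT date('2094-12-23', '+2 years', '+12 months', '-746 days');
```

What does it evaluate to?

2095-12-08

Adding +2 years to 2094-12-23 gives 2096-12-23.
Adding +12 months to 2096-12-23 gives 2097-12-23.
Applying '-746 days' to 2097-12-23: counting 746 days back gives 2095-12-08.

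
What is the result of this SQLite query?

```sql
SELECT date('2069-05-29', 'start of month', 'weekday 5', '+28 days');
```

2069-05-31

`start of month` rewinds 2069-05-29 to 2069-05-01.
`weekday 5` advances to the next Friday; 2069-05-01 is a Wednesday, so it moves forward to 2069-05-03.
Advancing 28 more days within May lands on 2069-05-31.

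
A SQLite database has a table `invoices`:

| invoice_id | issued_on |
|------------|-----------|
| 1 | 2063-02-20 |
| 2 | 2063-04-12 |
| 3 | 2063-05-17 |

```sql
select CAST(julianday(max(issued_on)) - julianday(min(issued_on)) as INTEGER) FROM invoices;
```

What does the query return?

86

MIN = 2063-02-20, MAX = 2063-05-17.
8 days remain in February 2063 after the 20th (28 − 20).
March 2063: 31 days.
April 2063: 30 days.
Then 17 days into May 2063.
Total: 8 + 31 + 30 + 17 = 86.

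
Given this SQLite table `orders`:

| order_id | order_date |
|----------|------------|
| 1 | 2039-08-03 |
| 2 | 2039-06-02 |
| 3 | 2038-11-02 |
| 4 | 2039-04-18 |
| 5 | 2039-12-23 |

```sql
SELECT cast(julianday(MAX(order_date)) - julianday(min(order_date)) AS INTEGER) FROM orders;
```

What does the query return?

416

MIN = 2038-11-02, MAX = 2039-12-23.
28 days remain in November 2038 after the 2nd (30 − 2).
Full months from December 2038 through November 2039 contribute their day counts.
Then 23 days into December 2039.
Total: 28 + 31 + 31 + 28 + 31 + 30 + 31 + 30 + 31 + 31 + 30 + 31 + 30 + 23 = 416.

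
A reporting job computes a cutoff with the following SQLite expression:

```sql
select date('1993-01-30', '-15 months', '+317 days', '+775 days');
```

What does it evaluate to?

Adding -15 months to 1993-01-30 gives 1991-10-30.
Applying '+317 days' to 1991-10-30: counting 317 days forward gives 1992-09-11.
Applying '+775 days' to 1992-09-11: counting 775 days forward gives 1994-10-26.

1994-10-26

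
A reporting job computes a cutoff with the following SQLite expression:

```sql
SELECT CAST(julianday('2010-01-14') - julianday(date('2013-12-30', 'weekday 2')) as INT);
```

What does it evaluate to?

`weekday 2` advances to the next Tuesday; 2013-12-30 is a Monday, so it moves forward to 2013-12-31.
17 days remain in January 2010 after the 14th (31 − 14).
Full months from February 2010 through November 2013 contribute their day counts.
Then 31 days into December 2013.
Total: 17 + 28 + 31 + 30 + 31 + 30 + 31 + 31 + 30 + 31 + 30 + 31 + 31 + 28 + 31 + 30 + 31 + 30 + 31 + 31 + 30 + 31 + 30 + 31 + 31 + 29 + 31 + 30 + 31 + 30 + 31 + 31 + 30 + 31 + 30 + 31 + 31 + 28 + 31 + 30 + 31 + 30 + 31 + 31 + 30 + 31 + 30 + 31 = 1447.
The subtraction is earlier − later, so the result is −1447 → -1447.

-1447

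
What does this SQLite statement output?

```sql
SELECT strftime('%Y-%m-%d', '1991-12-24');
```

1991-12-24

`%Y-%m-%d` extracts the ISO date: 1991-12-24.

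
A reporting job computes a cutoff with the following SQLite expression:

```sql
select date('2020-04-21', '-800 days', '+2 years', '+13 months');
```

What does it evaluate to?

2021-03-11

Applying '-800 days' to 2020-04-21: counting 800 days back gives 2018-02-11.
Adding +2 years to 2018-02-11 gives 2020-02-11.
Adding +13 months to 2020-02-11 gives 2021-03-11.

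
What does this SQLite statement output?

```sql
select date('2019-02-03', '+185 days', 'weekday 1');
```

Applying '+185 days' to 2019-02-03: counting 185 days forward gives 2019-08-07.
`weekday 1` advances to the next Monday; 2019-08-07 is a Wednesday, so it moves forward to 2019-08-12.

2019-08-12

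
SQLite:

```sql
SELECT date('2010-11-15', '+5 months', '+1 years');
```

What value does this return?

Adding +5 months to 2010-11-15 gives 2011-04-15.
Adding +1 year to 2011-04-15 gives 2012-04-15.

2012-04-15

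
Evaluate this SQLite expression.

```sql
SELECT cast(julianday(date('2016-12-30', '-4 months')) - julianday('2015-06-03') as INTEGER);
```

454

Adding -4 months to 2016-12-30 gives 2016-08-30.
27 days remain in June 2015 after the 3rd (30 − 3).
Full months from July 2015 through July 2016 contribute their day counts.
Then 30 days into August 2016.
Total: 27 + 31 + 31 + 30 + 31 + 30 + 31 + 31 + 29 + 31 + 30 + 31 + 30 + 31 + 30 = 454.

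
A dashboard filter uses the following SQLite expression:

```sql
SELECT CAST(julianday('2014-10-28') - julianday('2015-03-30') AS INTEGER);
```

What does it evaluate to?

3 days remain in October 2014 after the 28th (31 − 28).
November 2014: 30 days.
December 2014: 31 days.
January 2015: 31 days.
February 2015: 28 days.
Then 30 days into March 2015.
Total: 3 + 30 + 31 + 31 + 28 + 30 = 153.
The subtraction is earlier − later, so the result is −153 → -153.

-153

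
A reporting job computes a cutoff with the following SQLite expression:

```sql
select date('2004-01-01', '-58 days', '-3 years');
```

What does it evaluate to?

Applying '-58 days' to 2004-01-01: counting 58 days back gives 2003-11-04.
Adding -3 years to 2003-11-04 gives 2000-11-04.

2000-11-04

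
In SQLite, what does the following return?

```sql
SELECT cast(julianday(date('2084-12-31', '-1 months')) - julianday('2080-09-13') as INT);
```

1540

Adding -1 month to 2084-12-31 targets 2084-11-31. November 2084 has only 30 days, so SQLite normalizes the 1-day overflow forward to 2084-12-01.
17 days remain in September 2080 after the 13th (30 − 13).
Full months from October 2080 through November 2084 contribute their day counts.
Then 1 day into December 2084.
Total: 17 + 31 + 30 + 31 + 31 + 28 + 31 + 30 + 31 + 30 + 31 + 31 + 30 + 31 + 30 + 31 + 31 + 28 + 31 + 30 + 31 + 30 + 31 + 31 + 30 + 31 + 30 + 31 + 31 + 28 + 31 + 30 + 31 + 30 + 31 + 31 + 30 + 31 + 30 + 31 + 31 + 29 + 31 + 30 + 31 + 30 + 31 + 31 + 30 + 31 + 30 + 1 = 1540.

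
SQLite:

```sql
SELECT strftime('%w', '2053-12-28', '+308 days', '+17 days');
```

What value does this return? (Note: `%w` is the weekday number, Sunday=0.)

First apply '+308 days', '+17 days': 2053-12-28 → 2054-11-18.
2054-11-18 is a Wednesday; with Sunday=0 that is 3.

3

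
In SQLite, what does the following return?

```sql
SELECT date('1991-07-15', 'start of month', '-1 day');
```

1991-06-30

`start of month` rewinds 1991-07-15 to 1991-07-01.
Going back 1 day from 1991-07-01 reaches 1991-06-30 (last day of June, 30 days).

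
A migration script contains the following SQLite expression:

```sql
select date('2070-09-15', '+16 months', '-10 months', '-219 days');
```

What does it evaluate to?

Adding +16 months to 2070-09-15 gives 2072-01-15.
Adding -10 months to 2072-01-15 gives 2071-03-15.
Applying '-219 days' to 2071-03-15: counting 219 days back gives 2070-08-08.

2070-08-08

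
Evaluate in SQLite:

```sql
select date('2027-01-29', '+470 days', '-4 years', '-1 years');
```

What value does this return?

Applying '+470 days' to 2027-01-29: counting 470 days forward gives 2028-05-13.
Adding -4 years to 2028-05-13 gives 2024-05-13.
Adding -1 year to 2024-05-13 gives 2023-05-13.

2023-05-13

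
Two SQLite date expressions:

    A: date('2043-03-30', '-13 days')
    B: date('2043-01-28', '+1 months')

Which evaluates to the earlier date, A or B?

B

A = 2043-03-17.
B = 2043-02-28.
B is earlier.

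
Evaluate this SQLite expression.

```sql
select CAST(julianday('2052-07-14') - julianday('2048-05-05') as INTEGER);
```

1531

26 days remain in May 2048 after the 5th (31 − 5).
Full months from June 2048 through June 2052 contribute their day counts.
Then 14 days into July 2052.
Total: 26 + 30 + 31 + 31 + 30 + 31 + 30 + 31 + 31 + 28 + 31 + 30 + 31 + 30 + 31 + 31 + 30 + 31 + 30 + 31 + 31 + 28 + 31 + 30 + 31 + 30 + 31 + 31 + 30 + 31 + 30 + 31 + 31 + 28 + 31 + 30 + 31 + 30 + 31 + 31 + 30 + 31 + 30 + 31 + 31 + 29 + 31 + 30 + 31 + 30 + 14 = 1531.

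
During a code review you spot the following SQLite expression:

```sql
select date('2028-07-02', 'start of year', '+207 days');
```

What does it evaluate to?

2028-07-26

`start of year` rewinds 2028-07-02 to 2028-01-01.
Applying '+207 days' to 2028-01-01: counting 207 days forward gives 2028-07-26.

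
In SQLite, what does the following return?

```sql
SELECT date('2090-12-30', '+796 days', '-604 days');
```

Applying '+796 days' to 2090-12-30: counting 796 days forward gives 2093-03-05.
Applying '-604 days' to 2093-03-05: counting 604 days back gives 2091-07-10.

2091-07-10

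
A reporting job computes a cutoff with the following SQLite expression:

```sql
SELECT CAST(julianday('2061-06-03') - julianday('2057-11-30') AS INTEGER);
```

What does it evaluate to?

0 days remain in November 2057 after the 30th (30 − 30).
Full months from December 2057 through May 2061 contribute their day counts.
Then 3 days into June 2061.
Total: 0 + 31 + 31 + 28 + 31 + 30 + 31 + 30 + 31 + 31 + 30 + 31 + 30 + 31 + 31 + 28 + 31 + 30 + 31 + 30 + 31 + 31 + 30 + 31 + 30 + 31 + 31 + 29 + 31 + 30 + 31 + 30 + 31 + 31 + 30 + 31 + 30 + 31 + 31 + 28 + 31 + 30 + 31 + 3 = 1281.

1281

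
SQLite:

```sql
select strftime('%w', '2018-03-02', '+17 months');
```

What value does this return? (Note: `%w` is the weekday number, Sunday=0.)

5

First apply '+17 months': 2018-03-02 → 2019-08-02.
2019-08-02 is a Friday; with Sunday=0 that is 5.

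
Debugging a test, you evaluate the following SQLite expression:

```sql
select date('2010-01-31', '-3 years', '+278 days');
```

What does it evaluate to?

2007-11-05

Adding -3 years to 2010-01-31 gives 2007-01-31.
Applying '+278 days' to 2007-01-31: counting 278 days forward gives 2007-11-05.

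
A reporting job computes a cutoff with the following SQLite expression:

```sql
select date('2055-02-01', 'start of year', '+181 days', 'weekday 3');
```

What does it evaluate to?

2055-07-07

`start of year` rewinds 2055-02-01 to 2055-01-01.
Applying '+181 days' to 2055-01-01: counting 181 days forward gives 2055-07-01.
`weekday 3` advances to the next Wednesday; 2055-07-01 is a Thursday, so it moves forward to 2055-07-07.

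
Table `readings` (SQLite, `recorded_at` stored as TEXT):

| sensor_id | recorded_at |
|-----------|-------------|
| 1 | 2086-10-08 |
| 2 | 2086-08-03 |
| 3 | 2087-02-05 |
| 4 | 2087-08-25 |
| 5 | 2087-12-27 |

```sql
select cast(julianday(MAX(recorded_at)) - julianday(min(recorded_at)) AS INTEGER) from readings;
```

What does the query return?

MIN = 2086-08-03, MAX = 2087-12-27.
28 days remain in August 2086 after the 3rd (31 − 3).
Full months from September 2086 through November 2087 contribute their day counts.
Then 27 days into December 2087.
Total: 28 + 30 + 31 + 30 + 31 + 31 + 28 + 31 + 30 + 31 + 30 + 31 + 31 + 30 + 31 + 30 + 27 = 511.

511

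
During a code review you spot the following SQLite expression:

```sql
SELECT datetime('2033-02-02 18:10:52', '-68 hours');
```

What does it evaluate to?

2033-01-30 22:10:52

-68 hours from 2033-02-02 18:10:52 is 2033-01-30 22:10:52 (crosses midnight).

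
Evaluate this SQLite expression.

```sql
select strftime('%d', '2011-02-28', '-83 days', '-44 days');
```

24

First apply '-83 days', '-44 days': 2011-02-28 → 2010-10-24.
`%d` extracts the 2-digit day of month: 24.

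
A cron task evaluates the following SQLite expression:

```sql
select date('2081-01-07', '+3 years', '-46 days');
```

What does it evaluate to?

2083-11-22

Adding +3 years to 2081-01-07 gives 2084-01-07.
Applying '-46 days' to 2084-01-07: counting 46 days back gives 2083-11-22.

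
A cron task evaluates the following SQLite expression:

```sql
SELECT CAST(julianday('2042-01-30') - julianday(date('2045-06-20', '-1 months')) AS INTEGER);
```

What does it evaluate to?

Adding -1 month to 2045-06-20 gives 2045-05-20.
1 day remains in January 2042 after the 30th (31 − 30).
Full months from February 2042 through April 2045 contribute their day counts.
Then 20 days into May 2045.
Total: 1 + 28 + 31 + 30 + 31 + 30 + 31 + 31 + 30 + 31 + 30 + 31 + 31 + 28 + 31 + 30 + 31 + 30 + 31 + 31 + 30 + 31 + 30 + 31 + 31 + 29 + 31 + 30 + 31 + 30 + 31 + 31 + 30 + 31 + 30 + 31 + 31 + 28 + 31 + 30 + 20 = 1206.
The subtraction is earlier − later, so the result is −1206 → -1206.

-1206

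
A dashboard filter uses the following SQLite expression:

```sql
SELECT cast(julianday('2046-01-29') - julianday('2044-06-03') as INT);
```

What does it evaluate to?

27 days remain in June 2044 after the 3rd (30 − 3).
Full months from July 2044 through December 2045 contribute their day counts.
Then 29 days into January 2046.
Total: 27 + 31 + 31 + 30 + 31 + 30 + 31 + 31 + 28 + 31 + 30 + 31 + 30 + 31 + 31 + 30 + 31 + 30 + 31 + 29 = 605.

605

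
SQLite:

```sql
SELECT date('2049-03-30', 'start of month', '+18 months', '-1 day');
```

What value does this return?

`start of month` rewinds 2049-03-30 to 2049-03-01.
Adding +18 months to 2049-03-01 gives 2050-09-01.
Going back 1 day from 2050-09-01 reaches 2050-08-31 (last day of August, 31 days).

2050-08-31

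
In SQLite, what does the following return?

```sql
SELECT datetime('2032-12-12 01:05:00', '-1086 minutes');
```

1086 minutes = 18h 6m; -1086 minutes from 2032-12-12 01:05:00 is 2032-12-11 06:59:00 (crosses midnight).

2032-12-11 06:59:00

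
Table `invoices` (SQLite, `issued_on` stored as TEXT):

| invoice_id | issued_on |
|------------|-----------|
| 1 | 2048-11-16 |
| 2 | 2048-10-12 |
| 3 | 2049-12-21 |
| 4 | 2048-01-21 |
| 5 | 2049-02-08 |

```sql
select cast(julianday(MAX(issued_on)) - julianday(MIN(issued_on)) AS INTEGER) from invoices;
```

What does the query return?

MIN = 2048-01-21, MAX = 2049-12-21.
10 days remain in January 2048 after the 21st (31 − 21).
Full months from February 2048 through November 2049 contribute their day counts.
Then 21 days into December 2049.
Total: 10 + 29 + 31 + 30 + 31 + 30 + 31 + 31 + 30 + 31 + 30 + 31 + 31 + 28 + 31 + 30 + 31 + 30 + 31 + 31 + 30 + 31 + 30 + 21 = 700.

700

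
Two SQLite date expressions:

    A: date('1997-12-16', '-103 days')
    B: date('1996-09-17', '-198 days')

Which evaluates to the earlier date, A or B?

B

A = 1997-09-04.
B = 1996-03-03.
B is earlier.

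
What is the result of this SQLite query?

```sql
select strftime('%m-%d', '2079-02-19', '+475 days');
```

First apply '+475 days': 2079-02-19 → 2080-06-08.
`%m-%d` extracts the month-day: 06-08.

06-08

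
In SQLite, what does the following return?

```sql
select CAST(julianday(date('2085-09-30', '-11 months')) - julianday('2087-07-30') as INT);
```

-1003

Adding -11 months to 2085-09-30 gives 2084-10-30.
1 day remains in October 2084 after the 30th (31 − 30).
Full months from November 2084 through June 2087 contribute their day counts.
Then 30 days into July 2087.
Total: 1 + 30 + 31 + 31 + 28 + 31 + 30 + 31 + 30 + 31 + 31 + 30 + 31 + 30 + 31 + 31 + 28 + 31 + 30 + 31 + 30 + 31 + 31 + 30 + 31 + 30 + 31 + 31 + 28 + 31 + 30 + 31 + 30 + 30 = 1003.
The subtraction is earlier − later, so the result is −1003 → -1003.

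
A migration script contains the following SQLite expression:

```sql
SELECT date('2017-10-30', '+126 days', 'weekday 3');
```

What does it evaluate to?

2018-03-07

Applying '+126 days' to 2017-10-30: counting 126 days forward gives 2018-03-05.
`weekday 3` advances to the next Wednesday; 2018-03-05 is a Monday, so it moves forward to 2018-03-07.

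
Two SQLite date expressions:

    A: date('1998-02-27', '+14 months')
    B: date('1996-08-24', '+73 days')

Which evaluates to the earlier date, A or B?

A = 1999-04-27.
B = 1996-11-05.
B is earlier.

B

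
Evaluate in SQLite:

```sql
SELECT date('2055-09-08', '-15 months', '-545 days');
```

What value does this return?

Adding -15 months to 2055-09-08 gives 2054-06-08.
Applying '-545 days' to 2054-06-08: counting 545 days back gives 2052-12-10.

2052-12-10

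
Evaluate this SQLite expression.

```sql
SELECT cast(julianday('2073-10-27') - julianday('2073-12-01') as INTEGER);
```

4 days remain in October 2073 after the 27th (31 − 27).
November 2073: 30 days.
Then 1 day into December 2073.
Total: 4 + 30 + 1 = 35.
The subtraction is earlier − later, so the result is −35 → -35.

-35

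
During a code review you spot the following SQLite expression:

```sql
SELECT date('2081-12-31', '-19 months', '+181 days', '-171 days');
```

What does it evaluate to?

2080-06-10

Adding -19 months to 2081-12-31 gives 2080-05-31.
Applying '+181 days' to 2080-05-31: counting 181 days forward gives 2080-11-28.
Applying '-171 days' to 2080-11-28: counting 171 days back gives 2080-06-10.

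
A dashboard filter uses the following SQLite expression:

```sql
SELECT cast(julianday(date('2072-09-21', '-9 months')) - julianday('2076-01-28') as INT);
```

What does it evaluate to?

-1499

Adding -9 months to 2072-09-21 gives 2071-12-21.
10 days remain in December 2071 after the 21st (31 − 21).
Full months from January 2072 through December 2075 contribute their day counts.
Then 28 days into January 2076.
Total: 10 + 31 + 29 + 31 + 30 + 31 + 30 + 31 + 31 + 30 + 31 + 30 + 31 + 31 + 28 + 31 + 30 + 31 + 30 + 31 + 31 + 30 + 31 + 30 + 31 + 31 + 28 + 31 + 30 + 31 + 30 + 31 + 31 + 30 + 31 + 30 + 31 + 31 + 28 + 31 + 30 + 31 + 30 + 31 + 31 + 30 + 31 + 30 + 31 + 28 = 1499.
The subtraction is earlier − later, so the result is −1499 → -1499.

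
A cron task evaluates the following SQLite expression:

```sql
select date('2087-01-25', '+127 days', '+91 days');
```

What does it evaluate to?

Applying '+127 days' to 2087-01-25: counting 127 days forward gives 2087-06-01.
Applying '+91 days' to 2087-06-01: counting 91 days forward gives 2087-08-31.

2087-08-31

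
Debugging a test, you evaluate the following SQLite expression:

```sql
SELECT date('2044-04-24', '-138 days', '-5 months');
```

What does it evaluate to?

Applying '-138 days' to 2044-04-24: counting 138 days back gives 2043-12-08.
Adding -5 months to 2043-12-08 gives 2043-07-08.

2043-07-08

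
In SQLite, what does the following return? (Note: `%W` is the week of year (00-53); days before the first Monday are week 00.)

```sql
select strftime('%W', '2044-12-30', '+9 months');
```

39

First apply '+9 months': 2044-12-30 → 2045-09-30.
2045-09-30 is a Saturday. SQLite's %W counts Mondays since the year started; the result is 39.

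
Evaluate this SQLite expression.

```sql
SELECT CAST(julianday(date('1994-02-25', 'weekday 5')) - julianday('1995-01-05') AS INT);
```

-314

`weekday 5` advances to the next Friday; 1994-02-25 is already a Friday, so it stays at 1994-02-25.
3 days remain in February 1994 after the 25th (28 − 25).
Full months from March 1994 through December 1994 contribute their day counts.
Then 5 days into January 1995.
Total: 3 + 31 + 30 + 31 + 30 + 31 + 31 + 30 + 31 + 30 + 31 + 5 = 314.
The subtraction is earlier − later, so the result is −314 → -314.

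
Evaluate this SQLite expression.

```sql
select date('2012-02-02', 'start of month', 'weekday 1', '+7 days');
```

2012-02-13

`start of month` rewinds 2012-02-02 to 2012-02-01.
`weekday 1` advances to the next Monday; 2012-02-01 is a Wednesday, so it moves forward to 2012-02-06.
Advancing 7 more days within February lands on 2012-02-13.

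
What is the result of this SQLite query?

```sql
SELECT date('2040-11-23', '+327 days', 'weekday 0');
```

2041-10-20

Applying '+327 days' to 2040-11-23: counting 327 days forward gives 2041-10-16.
`weekday 0` advances to the next Sunday; 2041-10-16 is a Wednesday, so it moves forward to 2041-10-20.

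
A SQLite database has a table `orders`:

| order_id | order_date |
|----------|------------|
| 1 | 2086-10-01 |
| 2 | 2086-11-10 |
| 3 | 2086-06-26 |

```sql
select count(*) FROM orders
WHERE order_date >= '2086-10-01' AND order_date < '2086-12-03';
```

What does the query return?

2

Rows in [2086-10-01, 2086-12-03): 2086-10-01, 2086-11-10 → 2 rows.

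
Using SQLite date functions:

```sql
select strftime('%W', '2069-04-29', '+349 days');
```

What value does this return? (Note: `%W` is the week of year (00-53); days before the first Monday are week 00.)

First apply '+349 days': 2069-04-29 → 2070-04-13.
2070-04-13 is a Sunday. SQLite's %W counts Mondays since the year started; the result is 14.

14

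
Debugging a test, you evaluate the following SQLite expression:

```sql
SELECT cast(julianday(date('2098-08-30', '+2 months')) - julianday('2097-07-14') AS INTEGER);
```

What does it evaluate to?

473

Adding +2 months to 2098-08-30 gives 2098-10-30.
17 days remain in July 2097 after the 14th (31 − 14).
Full months from August 2097 through September 2098 contribute their day counts.
Then 30 days into October 2098.
Total: 17 + 31 + 30 + 31 + 30 + 31 + 31 + 28 + 31 + 30 + 31 + 30 + 31 + 31 + 30 + 30 = 473.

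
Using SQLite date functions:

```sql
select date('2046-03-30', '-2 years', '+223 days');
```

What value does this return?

2044-11-08

Adding -2 years to 2046-03-30 gives 2044-03-30.
Applying '+223 days' to 2044-03-30: counting 223 days forward gives 2044-11-08.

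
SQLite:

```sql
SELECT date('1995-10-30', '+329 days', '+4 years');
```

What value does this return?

Applying '+329 days' to 1995-10-30: counting 329 days forward gives 1996-09-23.
Adding +4 years to 1996-09-23 gives 2000-09-23.

2000-09-23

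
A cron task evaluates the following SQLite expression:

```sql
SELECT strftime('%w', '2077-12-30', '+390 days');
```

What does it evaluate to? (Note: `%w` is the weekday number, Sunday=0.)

2

First apply '+390 days': 2077-12-30 → 2079-01-24.
2079-01-24 is a Tuesday; with Sunday=0 that is 2.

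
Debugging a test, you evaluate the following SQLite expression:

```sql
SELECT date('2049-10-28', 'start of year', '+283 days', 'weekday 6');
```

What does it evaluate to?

`start of year` rewinds 2049-10-28 to 2049-01-01.
Applying '+283 days' to 2049-01-01: counting 283 days forward gives 2049-10-11.
`weekday 6` advances to the next Saturday; 2049-10-11 is a Monday, so it moves forward to 2049-10-16.

2049-10-16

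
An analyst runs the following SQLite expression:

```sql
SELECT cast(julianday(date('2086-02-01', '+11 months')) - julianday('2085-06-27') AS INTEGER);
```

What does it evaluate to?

Adding +11 months to 2086-02-01 gives 2087-01-01.
3 days remain in June 2085 after the 27th (30 − 27).
Full months from July 2085 through December 2086 contribute their day counts.
Then 1 day into January 2087.
Total: 3 + 31 + 31 + 30 + 31 + 30 + 31 + 31 + 28 + 31 + 30 + 31 + 30 + 31 + 31 + 30 + 31 + 30 + 31 + 1 = 553.

553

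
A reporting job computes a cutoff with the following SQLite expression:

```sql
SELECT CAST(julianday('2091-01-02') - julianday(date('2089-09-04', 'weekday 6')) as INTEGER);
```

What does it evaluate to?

479

`weekday 6` advances to the next Saturday; 2089-09-04 is a Sunday, so it moves forward to 2089-09-10.
20 days remain in September 2089 after the 10th (30 − 10).
Full months from October 2089 through December 2090 contribute their day counts.
Then 2 days into January 2091.
Total: 20 + 31 + 30 + 31 + 31 + 28 + 31 + 30 + 31 + 30 + 31 + 31 + 30 + 31 + 30 + 31 + 2 = 479.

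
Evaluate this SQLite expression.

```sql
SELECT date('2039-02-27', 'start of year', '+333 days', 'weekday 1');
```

2039-12-05

`start of year` rewinds 2039-02-27 to 2039-01-01.
Applying '+333 days' to 2039-01-01: counting 333 days forward gives 2039-11-30.
`weekday 1` advances to the next Monday; 2039-11-30 is a Wednesday, so it moves forward to 2039-12-05.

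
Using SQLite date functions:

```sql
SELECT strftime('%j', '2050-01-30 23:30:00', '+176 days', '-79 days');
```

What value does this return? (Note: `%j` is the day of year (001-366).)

127

First apply '+176 days', '-79 days': 2050-01-30 23:30:00 → 2050-05-07 23:30:00.
Day-of-year for 2050-05-07: days since 2050-01-01 inclusive = 127, zero-padded to 127.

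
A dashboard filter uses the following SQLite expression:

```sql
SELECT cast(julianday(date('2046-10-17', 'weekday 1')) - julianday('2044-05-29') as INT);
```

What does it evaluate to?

`weekday 1` advances to the next Monday; 2046-10-17 is a Wednesday, so it moves forward to 2046-10-22.
2 days remain in May 2044 after the 29th (31 − 29).
Full months from June 2044 through September 2046 contribute their day counts.
Then 22 days into October 2046.
Total: 2 + 30 + 31 + 31 + 30 + 31 + 30 + 31 + 31 + 28 + 31 + 30 + 31 + 30 + 31 + 31 + 30 + 31 + 30 + 31 + 31 + 28 + 31 + 30 + 31 + 30 + 31 + 31 + 30 + 22 = 876.

876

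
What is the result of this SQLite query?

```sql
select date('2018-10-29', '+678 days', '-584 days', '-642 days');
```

Applying '+678 days' to 2018-10-29: counting 678 days forward gives 2020-09-06.
Applying '-584 days' to 2020-09-06: counting 584 days back gives 2019-01-31.
Applying '-642 days' to 2019-01-31: counting 642 days back gives 2017-04-29.

2017-04-29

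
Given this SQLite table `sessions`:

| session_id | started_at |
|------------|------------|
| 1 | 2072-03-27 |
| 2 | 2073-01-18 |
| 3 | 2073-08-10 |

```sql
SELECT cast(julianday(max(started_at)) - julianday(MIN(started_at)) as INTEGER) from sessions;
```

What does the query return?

501

MIN = 2072-03-27, MAX = 2073-08-10.
4 days remain in March 2072 after the 27th (31 − 27).
Full months from April 2072 through July 2073 contribute their day counts.
Then 10 days into August 2073.
Total: 4 + 30 + 31 + 30 + 31 + 31 + 30 + 31 + 30 + 31 + 31 + 28 + 31 + 30 + 31 + 30 + 31 + 10 = 501.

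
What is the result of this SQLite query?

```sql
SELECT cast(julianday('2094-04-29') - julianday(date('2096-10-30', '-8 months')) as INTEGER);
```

-672

Adding -8 months to 2096-10-30 targets 2096-02-30. February 2096 has only 29 days, so SQLite normalizes the 1-day overflow forward to 2096-03-01.
1 day remains in April 2094 after the 29th (30 − 29).
Full months from May 2094 through February 2096 contribute their day counts.
Then 1 day into March 2096.
Total: 1 + 31 + 30 + 31 + 31 + 30 + 31 + 30 + 31 + 31 + 28 + 31 + 30 + 31 + 30 + 31 + 31 + 30 + 31 + 30 + 31 + 31 + 29 + 1 = 672.
The subtraction is earlier − later, so the result is −672 → -672.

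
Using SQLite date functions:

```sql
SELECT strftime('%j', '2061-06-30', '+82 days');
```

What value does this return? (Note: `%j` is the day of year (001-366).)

First apply '+82 days': 2061-06-30 → 2061-09-20.
Day-of-year for 2061-09-20: days since 2061-01-01 inclusive = 263, zero-padded to 263.

263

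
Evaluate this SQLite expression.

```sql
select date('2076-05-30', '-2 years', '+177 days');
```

2074-11-23

Adding -2 years to 2076-05-30 gives 2074-05-30.
Applying '+177 days' to 2074-05-30: counting 177 days forward gives 2074-11-23.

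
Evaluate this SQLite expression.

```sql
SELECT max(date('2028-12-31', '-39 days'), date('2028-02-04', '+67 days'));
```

date('2028-12-31', '-39 days') → 2028-11-22.
date('2028-02-04', '+67 days') → 2028-04-11.
Later of the two is 2028-11-22.

2028-11-22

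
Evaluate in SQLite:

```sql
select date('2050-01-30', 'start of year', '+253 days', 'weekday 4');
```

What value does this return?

2050-09-15

`start of year` rewinds 2050-01-30 to 2050-01-01.
Applying '+253 days' to 2050-01-01: counting 253 days forward gives 2050-09-11.
`weekday 4` advances to the next Thursday; 2050-09-11 is a Sunday, so it moves forward to 2050-09-15.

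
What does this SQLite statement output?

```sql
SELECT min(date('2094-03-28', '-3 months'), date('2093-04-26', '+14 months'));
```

date('2094-03-28', '-3 months') → 2093-12-28.
date('2093-04-26', '+14 months') → 2094-06-26.
Earlier of the two is 2093-12-28.

2093-12-28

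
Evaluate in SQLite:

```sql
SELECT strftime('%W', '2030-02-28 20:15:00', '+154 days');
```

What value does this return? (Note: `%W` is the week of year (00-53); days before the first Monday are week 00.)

First apply '+154 days': 2030-02-28 20:15:00 → 2030-08-01 20:15:00.
2030-08-01 is a Thursday. SQLite's %W counts Mondays since the year started; the result is 30.

30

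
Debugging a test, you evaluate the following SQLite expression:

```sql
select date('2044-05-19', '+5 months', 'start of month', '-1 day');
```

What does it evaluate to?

2044-09-30

Adding +5 months to 2044-05-19 gives 2044-10-19.
`start of month` rewinds 2044-10-19 to 2044-10-01.
Going back 1 day from 2044-10-01 reaches 2044-09-30 (last day of September, 30 days).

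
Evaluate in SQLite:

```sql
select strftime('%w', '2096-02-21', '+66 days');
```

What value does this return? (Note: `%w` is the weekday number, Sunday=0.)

First apply '+66 days': 2096-02-21 → 2096-04-27.
2096-04-27 is a Friday; with Sunday=0 that is 5.

5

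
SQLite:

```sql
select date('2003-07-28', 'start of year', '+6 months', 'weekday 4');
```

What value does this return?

2003-07-03

`start of year` rewinds 2003-07-28 to 2003-01-01.
Adding +6 months to 2003-01-01 gives 2003-07-01.
`weekday 4` advances to the next Thursday; 2003-07-01 is a Tuesday, so it moves forward to 2003-07-03.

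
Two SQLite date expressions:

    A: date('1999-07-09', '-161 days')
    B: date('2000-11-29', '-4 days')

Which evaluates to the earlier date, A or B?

A = 1999-01-29.
B = 2000-11-25.
A is earlier.

A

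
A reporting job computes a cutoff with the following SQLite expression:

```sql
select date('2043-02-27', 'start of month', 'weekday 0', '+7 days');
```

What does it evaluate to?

`start of month` rewinds 2043-02-27 to 2043-02-01.
`weekday 0` advances to the next Sunday; 2043-02-01 is already a Sunday, so it stays at 2043-02-01.
Advancing 7 more days within February lands on 2043-02-08.

2043-02-08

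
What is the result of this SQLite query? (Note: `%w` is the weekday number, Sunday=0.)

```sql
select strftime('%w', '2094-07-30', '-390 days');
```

0

First apply '-390 days': 2094-07-30 → 2093-07-05.
2093-07-05 is a Sunday; with Sunday=0 that is 0.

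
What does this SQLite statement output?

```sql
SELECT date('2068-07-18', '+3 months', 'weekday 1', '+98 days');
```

Adding +3 months to 2068-07-18 gives 2068-10-18.
`weekday 1` advances to the next Monday; 2068-10-18 is a Thursday, so it moves forward to 2068-10-22.
Applying '+98 days' to 2068-10-22: counting 98 days forward gives 2069-01-28.

2069-01-28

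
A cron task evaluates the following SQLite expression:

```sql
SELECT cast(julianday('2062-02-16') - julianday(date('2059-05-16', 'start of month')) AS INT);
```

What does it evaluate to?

1022

`start of month` rewinds 2059-05-16 to 2059-05-01.
30 days remain in May 2059 after the 1st (31 − 1).
Full months from June 2059 through January 2062 contribute their day counts.
Then 16 days into February 2062.
Total: 30 + 30 + 31 + 31 + 30 + 31 + 30 + 31 + 31 + 29 + 31 + 30 + 31 + 30 + 31 + 31 + 30 + 31 + 30 + 31 + 31 + 28 + 31 + 30 + 31 + 30 + 31 + 31 + 30 + 31 + 30 + 31 + 31 + 16 = 1022.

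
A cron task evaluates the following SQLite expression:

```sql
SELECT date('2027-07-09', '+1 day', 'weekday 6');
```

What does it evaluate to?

Advancing 1 more day within July lands on 2027-07-10.
`weekday 6` advances to the next Saturday; 2027-07-10 is already a Saturday, so it stays at 2027-07-10.

2027-07-10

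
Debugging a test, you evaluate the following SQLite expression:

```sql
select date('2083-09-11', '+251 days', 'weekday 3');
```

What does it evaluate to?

2084-05-24

Applying '+251 days' to 2083-09-11: counting 251 days forward gives 2084-05-19.
`weekday 3` advances to the next Wednesday; 2084-05-19 is a Friday, so it moves forward to 2084-05-24.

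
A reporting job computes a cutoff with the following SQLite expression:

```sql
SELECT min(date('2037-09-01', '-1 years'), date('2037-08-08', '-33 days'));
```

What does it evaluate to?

date('2037-09-01', '-1 years') → 2036-09-01.
date('2037-08-08', '-33 days') → 2037-07-06.
Earlier of the two is 2036-09-01.

2036-09-01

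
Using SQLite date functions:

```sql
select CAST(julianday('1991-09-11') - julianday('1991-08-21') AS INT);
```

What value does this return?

10 days remain in August 1991 after the 21st (31 − 21).
Then 11 days into September 1991.
Total: 10 + 11 = 21.

21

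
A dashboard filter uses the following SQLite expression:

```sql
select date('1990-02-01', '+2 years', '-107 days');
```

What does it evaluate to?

Adding +2 years to 1990-02-01 gives 1992-02-01.
Applying '-107 days' to 1992-02-01: counting 107 days back gives 1991-10-17.

1991-10-17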